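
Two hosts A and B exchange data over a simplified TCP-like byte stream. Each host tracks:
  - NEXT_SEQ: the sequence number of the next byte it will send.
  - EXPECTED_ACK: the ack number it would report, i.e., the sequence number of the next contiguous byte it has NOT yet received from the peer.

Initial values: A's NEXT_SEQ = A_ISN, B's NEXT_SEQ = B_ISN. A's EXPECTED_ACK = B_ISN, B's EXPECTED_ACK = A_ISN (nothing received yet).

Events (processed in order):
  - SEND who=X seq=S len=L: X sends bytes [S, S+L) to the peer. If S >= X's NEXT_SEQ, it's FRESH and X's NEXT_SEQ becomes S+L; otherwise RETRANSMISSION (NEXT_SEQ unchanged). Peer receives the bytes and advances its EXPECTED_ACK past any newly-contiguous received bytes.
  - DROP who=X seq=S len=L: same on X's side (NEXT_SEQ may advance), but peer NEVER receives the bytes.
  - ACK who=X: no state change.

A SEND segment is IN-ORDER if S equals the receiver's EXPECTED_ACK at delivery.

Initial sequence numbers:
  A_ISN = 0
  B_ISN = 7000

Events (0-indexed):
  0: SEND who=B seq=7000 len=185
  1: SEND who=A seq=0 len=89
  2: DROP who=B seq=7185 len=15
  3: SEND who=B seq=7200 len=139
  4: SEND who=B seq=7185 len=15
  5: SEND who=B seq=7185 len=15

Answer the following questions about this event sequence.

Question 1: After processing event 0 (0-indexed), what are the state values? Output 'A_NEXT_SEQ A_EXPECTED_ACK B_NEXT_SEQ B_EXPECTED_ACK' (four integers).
After event 0: A_seq=0 A_ack=7185 B_seq=7185 B_ack=0

0 7185 7185 0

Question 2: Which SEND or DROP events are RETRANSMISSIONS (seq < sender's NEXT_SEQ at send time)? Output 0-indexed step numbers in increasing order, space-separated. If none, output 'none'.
Answer: 4 5

Derivation:
Step 0: SEND seq=7000 -> fresh
Step 1: SEND seq=0 -> fresh
Step 2: DROP seq=7185 -> fresh
Step 3: SEND seq=7200 -> fresh
Step 4: SEND seq=7185 -> retransmit
Step 5: SEND seq=7185 -> retransmit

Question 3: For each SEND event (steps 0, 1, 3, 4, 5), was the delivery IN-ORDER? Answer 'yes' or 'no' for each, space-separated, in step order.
Step 0: SEND seq=7000 -> in-order
Step 1: SEND seq=0 -> in-order
Step 3: SEND seq=7200 -> out-of-order
Step 4: SEND seq=7185 -> in-order
Step 5: SEND seq=7185 -> out-of-order

Answer: yes yes no yes no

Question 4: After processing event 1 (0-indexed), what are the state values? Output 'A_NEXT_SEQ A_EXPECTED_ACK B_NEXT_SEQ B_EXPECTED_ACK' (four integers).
After event 0: A_seq=0 A_ack=7185 B_seq=7185 B_ack=0
After event 1: A_seq=89 A_ack=7185 B_seq=7185 B_ack=89

89 7185 7185 89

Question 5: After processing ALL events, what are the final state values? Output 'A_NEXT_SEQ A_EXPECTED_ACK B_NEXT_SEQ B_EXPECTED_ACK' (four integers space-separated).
Answer: 89 7339 7339 89

Derivation:
After event 0: A_seq=0 A_ack=7185 B_seq=7185 B_ack=0
After event 1: A_seq=89 A_ack=7185 B_seq=7185 B_ack=89
After event 2: A_seq=89 A_ack=7185 B_seq=7200 B_ack=89
After event 3: A_seq=89 A_ack=7185 B_seq=7339 B_ack=89
After event 4: A_seq=89 A_ack=7339 B_seq=7339 B_ack=89
After event 5: A_seq=89 A_ack=7339 B_seq=7339 B_ack=89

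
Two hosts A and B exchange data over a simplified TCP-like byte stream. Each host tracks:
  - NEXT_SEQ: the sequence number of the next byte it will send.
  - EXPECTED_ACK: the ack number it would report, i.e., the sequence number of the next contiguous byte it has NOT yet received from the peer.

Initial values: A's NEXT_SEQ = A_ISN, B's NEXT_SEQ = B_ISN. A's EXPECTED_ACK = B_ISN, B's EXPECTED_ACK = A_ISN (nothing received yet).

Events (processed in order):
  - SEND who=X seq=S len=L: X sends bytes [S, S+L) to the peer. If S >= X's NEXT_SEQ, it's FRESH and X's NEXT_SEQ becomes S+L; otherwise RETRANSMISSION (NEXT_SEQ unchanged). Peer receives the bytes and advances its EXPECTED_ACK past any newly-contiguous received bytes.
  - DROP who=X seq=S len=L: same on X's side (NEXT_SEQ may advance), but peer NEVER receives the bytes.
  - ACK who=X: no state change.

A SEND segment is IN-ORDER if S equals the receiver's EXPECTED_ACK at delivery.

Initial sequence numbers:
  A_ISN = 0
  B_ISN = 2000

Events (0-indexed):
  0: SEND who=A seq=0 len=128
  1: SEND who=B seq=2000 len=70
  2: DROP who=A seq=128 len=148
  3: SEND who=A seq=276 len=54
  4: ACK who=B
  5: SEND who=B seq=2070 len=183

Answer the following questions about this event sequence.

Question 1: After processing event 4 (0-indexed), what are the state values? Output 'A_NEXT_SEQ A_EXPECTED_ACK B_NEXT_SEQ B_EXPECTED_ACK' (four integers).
After event 0: A_seq=128 A_ack=2000 B_seq=2000 B_ack=128
After event 1: A_seq=128 A_ack=2070 B_seq=2070 B_ack=128
After event 2: A_seq=276 A_ack=2070 B_seq=2070 B_ack=128
After event 3: A_seq=330 A_ack=2070 B_seq=2070 B_ack=128
After event 4: A_seq=330 A_ack=2070 B_seq=2070 B_ack=128

330 2070 2070 128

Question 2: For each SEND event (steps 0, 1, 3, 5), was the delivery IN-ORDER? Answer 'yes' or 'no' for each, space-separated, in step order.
Step 0: SEND seq=0 -> in-order
Step 1: SEND seq=2000 -> in-order
Step 3: SEND seq=276 -> out-of-order
Step 5: SEND seq=2070 -> in-order

Answer: yes yes no yes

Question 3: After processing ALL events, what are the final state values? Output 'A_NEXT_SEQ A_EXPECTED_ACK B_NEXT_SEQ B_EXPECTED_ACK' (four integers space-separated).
After event 0: A_seq=128 A_ack=2000 B_seq=2000 B_ack=128
After event 1: A_seq=128 A_ack=2070 B_seq=2070 B_ack=128
After event 2: A_seq=276 A_ack=2070 B_seq=2070 B_ack=128
After event 3: A_seq=330 A_ack=2070 B_seq=2070 B_ack=128
After event 4: A_seq=330 A_ack=2070 B_seq=2070 B_ack=128
After event 5: A_seq=330 A_ack=2253 B_seq=2253 B_ack=128

Answer: 330 2253 2253 128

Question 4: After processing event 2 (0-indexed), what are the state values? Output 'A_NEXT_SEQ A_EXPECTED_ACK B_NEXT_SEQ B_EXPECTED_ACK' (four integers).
After event 0: A_seq=128 A_ack=2000 B_seq=2000 B_ack=128
After event 1: A_seq=128 A_ack=2070 B_seq=2070 B_ack=128
After event 2: A_seq=276 A_ack=2070 B_seq=2070 B_ack=128

276 2070 2070 128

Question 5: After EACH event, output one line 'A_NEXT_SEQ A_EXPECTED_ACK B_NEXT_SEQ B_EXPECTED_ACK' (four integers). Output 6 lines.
128 2000 2000 128
128 2070 2070 128
276 2070 2070 128
330 2070 2070 128
330 2070 2070 128
330 2253 2253 128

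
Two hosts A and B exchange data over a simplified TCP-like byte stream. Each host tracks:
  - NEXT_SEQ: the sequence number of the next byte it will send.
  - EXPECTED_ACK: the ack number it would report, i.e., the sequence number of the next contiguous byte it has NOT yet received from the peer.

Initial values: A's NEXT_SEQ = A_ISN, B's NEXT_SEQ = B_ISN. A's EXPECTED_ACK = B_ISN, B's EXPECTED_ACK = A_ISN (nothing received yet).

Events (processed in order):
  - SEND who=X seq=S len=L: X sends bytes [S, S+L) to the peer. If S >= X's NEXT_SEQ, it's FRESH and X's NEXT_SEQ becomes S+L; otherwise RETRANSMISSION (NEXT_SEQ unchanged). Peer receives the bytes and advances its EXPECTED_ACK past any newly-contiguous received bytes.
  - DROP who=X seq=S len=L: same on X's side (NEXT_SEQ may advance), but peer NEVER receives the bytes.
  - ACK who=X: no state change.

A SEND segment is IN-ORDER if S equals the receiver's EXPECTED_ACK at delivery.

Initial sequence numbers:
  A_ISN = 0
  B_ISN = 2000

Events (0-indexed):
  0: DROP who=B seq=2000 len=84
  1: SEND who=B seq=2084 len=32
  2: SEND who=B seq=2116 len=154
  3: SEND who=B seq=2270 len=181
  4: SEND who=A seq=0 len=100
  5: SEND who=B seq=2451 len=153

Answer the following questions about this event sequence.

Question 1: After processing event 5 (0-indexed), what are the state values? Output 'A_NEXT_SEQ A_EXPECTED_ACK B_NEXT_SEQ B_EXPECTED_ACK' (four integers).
After event 0: A_seq=0 A_ack=2000 B_seq=2084 B_ack=0
After event 1: A_seq=0 A_ack=2000 B_seq=2116 B_ack=0
After event 2: A_seq=0 A_ack=2000 B_seq=2270 B_ack=0
After event 3: A_seq=0 A_ack=2000 B_seq=2451 B_ack=0
After event 4: A_seq=100 A_ack=2000 B_seq=2451 B_ack=100
After event 5: A_seq=100 A_ack=2000 B_seq=2604 B_ack=100

100 2000 2604 100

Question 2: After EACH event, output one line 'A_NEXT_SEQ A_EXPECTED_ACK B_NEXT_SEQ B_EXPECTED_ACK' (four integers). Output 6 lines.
0 2000 2084 0
0 2000 2116 0
0 2000 2270 0
0 2000 2451 0
100 2000 2451 100
100 2000 2604 100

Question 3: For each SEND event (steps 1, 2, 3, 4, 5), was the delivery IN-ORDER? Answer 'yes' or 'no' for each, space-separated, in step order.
Step 1: SEND seq=2084 -> out-of-order
Step 2: SEND seq=2116 -> out-of-order
Step 3: SEND seq=2270 -> out-of-order
Step 4: SEND seq=0 -> in-order
Step 5: SEND seq=2451 -> out-of-order

Answer: no no no yes no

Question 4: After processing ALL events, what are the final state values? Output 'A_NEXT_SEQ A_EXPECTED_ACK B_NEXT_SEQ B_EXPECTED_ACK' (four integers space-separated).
After event 0: A_seq=0 A_ack=2000 B_seq=2084 B_ack=0
After event 1: A_seq=0 A_ack=2000 B_seq=2116 B_ack=0
After event 2: A_seq=0 A_ack=2000 B_seq=2270 B_ack=0
After event 3: A_seq=0 A_ack=2000 B_seq=2451 B_ack=0
After event 4: A_seq=100 A_ack=2000 B_seq=2451 B_ack=100
After event 5: A_seq=100 A_ack=2000 B_seq=2604 B_ack=100

Answer: 100 2000 2604 100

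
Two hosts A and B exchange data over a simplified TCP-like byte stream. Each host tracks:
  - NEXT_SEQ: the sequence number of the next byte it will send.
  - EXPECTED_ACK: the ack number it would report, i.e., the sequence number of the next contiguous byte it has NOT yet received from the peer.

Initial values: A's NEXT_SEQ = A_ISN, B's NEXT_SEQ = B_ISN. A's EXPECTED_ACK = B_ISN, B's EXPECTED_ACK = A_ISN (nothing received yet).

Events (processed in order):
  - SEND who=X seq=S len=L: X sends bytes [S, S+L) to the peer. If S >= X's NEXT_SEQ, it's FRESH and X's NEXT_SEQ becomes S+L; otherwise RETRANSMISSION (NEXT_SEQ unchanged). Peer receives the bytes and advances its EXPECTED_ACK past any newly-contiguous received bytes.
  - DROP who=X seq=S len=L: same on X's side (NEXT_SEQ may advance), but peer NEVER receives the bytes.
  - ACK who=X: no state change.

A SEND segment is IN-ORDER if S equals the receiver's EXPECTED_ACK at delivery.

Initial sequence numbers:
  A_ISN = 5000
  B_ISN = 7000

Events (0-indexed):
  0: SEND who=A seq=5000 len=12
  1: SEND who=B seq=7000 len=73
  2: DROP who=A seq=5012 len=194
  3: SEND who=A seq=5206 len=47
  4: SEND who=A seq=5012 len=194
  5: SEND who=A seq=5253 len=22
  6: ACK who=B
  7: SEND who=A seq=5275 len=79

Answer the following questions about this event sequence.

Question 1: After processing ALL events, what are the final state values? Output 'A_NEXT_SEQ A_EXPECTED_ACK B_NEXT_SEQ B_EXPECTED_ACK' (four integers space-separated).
After event 0: A_seq=5012 A_ack=7000 B_seq=7000 B_ack=5012
After event 1: A_seq=5012 A_ack=7073 B_seq=7073 B_ack=5012
After event 2: A_seq=5206 A_ack=7073 B_seq=7073 B_ack=5012
After event 3: A_seq=5253 A_ack=7073 B_seq=7073 B_ack=5012
After event 4: A_seq=5253 A_ack=7073 B_seq=7073 B_ack=5253
After event 5: A_seq=5275 A_ack=7073 B_seq=7073 B_ack=5275
After event 6: A_seq=5275 A_ack=7073 B_seq=7073 B_ack=5275
After event 7: A_seq=5354 A_ack=7073 B_seq=7073 B_ack=5354

Answer: 5354 7073 7073 5354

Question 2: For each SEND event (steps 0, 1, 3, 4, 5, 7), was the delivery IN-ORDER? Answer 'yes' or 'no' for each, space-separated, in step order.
Step 0: SEND seq=5000 -> in-order
Step 1: SEND seq=7000 -> in-order
Step 3: SEND seq=5206 -> out-of-order
Step 4: SEND seq=5012 -> in-order
Step 5: SEND seq=5253 -> in-order
Step 7: SEND seq=5275 -> in-order

Answer: yes yes no yes yes yes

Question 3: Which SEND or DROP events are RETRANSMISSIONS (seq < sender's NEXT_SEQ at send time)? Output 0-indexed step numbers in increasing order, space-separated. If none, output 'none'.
Answer: 4

Derivation:
Step 0: SEND seq=5000 -> fresh
Step 1: SEND seq=7000 -> fresh
Step 2: DROP seq=5012 -> fresh
Step 3: SEND seq=5206 -> fresh
Step 4: SEND seq=5012 -> retransmit
Step 5: SEND seq=5253 -> fresh
Step 7: SEND seq=5275 -> fresh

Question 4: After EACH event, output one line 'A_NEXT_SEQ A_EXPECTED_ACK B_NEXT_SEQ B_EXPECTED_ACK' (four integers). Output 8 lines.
5012 7000 7000 5012
5012 7073 7073 5012
5206 7073 7073 5012
5253 7073 7073 5012
5253 7073 7073 5253
5275 7073 7073 5275
5275 7073 7073 5275
5354 7073 7073 5354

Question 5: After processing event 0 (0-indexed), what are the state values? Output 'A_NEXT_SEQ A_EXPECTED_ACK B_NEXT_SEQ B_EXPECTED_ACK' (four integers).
After event 0: A_seq=5012 A_ack=7000 B_seq=7000 B_ack=5012

5012 7000 7000 5012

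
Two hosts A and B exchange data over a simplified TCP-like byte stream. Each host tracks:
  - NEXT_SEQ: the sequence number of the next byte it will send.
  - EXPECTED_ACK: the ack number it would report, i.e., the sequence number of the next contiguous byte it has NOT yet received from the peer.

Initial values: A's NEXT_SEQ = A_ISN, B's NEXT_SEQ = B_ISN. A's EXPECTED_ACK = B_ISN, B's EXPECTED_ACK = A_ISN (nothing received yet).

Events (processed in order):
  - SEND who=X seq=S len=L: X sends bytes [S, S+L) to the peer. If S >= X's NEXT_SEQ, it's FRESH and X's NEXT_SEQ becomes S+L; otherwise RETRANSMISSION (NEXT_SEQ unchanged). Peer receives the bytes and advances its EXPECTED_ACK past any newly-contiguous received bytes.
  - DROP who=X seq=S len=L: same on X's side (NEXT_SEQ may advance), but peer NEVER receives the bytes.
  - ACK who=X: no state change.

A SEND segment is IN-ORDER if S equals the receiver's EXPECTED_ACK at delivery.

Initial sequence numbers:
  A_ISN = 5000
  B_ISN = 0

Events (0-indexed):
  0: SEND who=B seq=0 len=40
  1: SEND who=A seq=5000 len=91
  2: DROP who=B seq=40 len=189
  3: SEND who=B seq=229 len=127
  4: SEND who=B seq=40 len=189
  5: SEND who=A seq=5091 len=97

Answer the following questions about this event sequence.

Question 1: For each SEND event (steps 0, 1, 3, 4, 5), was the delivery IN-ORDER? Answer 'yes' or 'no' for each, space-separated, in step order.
Step 0: SEND seq=0 -> in-order
Step 1: SEND seq=5000 -> in-order
Step 3: SEND seq=229 -> out-of-order
Step 4: SEND seq=40 -> in-order
Step 5: SEND seq=5091 -> in-order

Answer: yes yes no yes yes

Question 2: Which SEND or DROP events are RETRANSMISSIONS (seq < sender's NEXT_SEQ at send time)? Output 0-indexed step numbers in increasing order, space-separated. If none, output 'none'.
Step 0: SEND seq=0 -> fresh
Step 1: SEND seq=5000 -> fresh
Step 2: DROP seq=40 -> fresh
Step 3: SEND seq=229 -> fresh
Step 4: SEND seq=40 -> retransmit
Step 5: SEND seq=5091 -> fresh

Answer: 4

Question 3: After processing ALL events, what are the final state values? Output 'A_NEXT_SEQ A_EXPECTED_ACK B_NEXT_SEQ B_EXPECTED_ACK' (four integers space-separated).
After event 0: A_seq=5000 A_ack=40 B_seq=40 B_ack=5000
After event 1: A_seq=5091 A_ack=40 B_seq=40 B_ack=5091
After event 2: A_seq=5091 A_ack=40 B_seq=229 B_ack=5091
After event 3: A_seq=5091 A_ack=40 B_seq=356 B_ack=5091
After event 4: A_seq=5091 A_ack=356 B_seq=356 B_ack=5091
After event 5: A_seq=5188 A_ack=356 B_seq=356 B_ack=5188

Answer: 5188 356 356 5188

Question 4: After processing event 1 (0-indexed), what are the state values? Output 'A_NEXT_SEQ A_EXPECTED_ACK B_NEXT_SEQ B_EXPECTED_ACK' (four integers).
After event 0: A_seq=5000 A_ack=40 B_seq=40 B_ack=5000
After event 1: A_seq=5091 A_ack=40 B_seq=40 B_ack=5091

5091 40 40 5091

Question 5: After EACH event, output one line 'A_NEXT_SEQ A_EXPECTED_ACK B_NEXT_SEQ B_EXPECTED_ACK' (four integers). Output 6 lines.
5000 40 40 5000
5091 40 40 5091
5091 40 229 5091
5091 40 356 5091
5091 356 356 5091
5188 356 356 5188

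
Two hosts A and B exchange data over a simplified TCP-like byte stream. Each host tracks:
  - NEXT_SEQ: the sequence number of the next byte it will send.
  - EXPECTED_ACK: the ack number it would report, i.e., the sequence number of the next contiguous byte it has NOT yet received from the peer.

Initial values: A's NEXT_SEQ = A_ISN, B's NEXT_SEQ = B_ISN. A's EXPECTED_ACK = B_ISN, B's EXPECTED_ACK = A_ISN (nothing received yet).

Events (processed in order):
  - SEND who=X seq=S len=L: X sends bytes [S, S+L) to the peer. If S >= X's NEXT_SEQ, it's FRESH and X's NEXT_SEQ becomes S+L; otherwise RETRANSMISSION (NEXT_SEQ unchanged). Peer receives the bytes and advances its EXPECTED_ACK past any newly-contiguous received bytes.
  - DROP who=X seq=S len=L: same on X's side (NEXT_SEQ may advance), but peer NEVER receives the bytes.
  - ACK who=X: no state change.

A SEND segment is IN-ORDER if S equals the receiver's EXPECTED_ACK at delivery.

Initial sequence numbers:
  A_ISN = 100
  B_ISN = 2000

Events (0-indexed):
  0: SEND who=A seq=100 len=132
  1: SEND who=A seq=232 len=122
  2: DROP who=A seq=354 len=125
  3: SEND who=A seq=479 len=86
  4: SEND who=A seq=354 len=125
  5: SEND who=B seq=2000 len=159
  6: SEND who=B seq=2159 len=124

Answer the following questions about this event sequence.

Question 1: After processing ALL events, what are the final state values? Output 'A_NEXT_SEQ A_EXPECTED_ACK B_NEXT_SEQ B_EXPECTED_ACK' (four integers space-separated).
After event 0: A_seq=232 A_ack=2000 B_seq=2000 B_ack=232
After event 1: A_seq=354 A_ack=2000 B_seq=2000 B_ack=354
After event 2: A_seq=479 A_ack=2000 B_seq=2000 B_ack=354
After event 3: A_seq=565 A_ack=2000 B_seq=2000 B_ack=354
After event 4: A_seq=565 A_ack=2000 B_seq=2000 B_ack=565
After event 5: A_seq=565 A_ack=2159 B_seq=2159 B_ack=565
After event 6: A_seq=565 A_ack=2283 B_seq=2283 B_ack=565

Answer: 565 2283 2283 565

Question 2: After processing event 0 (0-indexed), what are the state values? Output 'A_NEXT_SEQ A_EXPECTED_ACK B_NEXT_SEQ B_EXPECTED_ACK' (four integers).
After event 0: A_seq=232 A_ack=2000 B_seq=2000 B_ack=232

232 2000 2000 232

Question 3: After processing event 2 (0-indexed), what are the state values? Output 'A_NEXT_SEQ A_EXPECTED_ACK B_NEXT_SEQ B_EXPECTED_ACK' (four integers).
After event 0: A_seq=232 A_ack=2000 B_seq=2000 B_ack=232
After event 1: A_seq=354 A_ack=2000 B_seq=2000 B_ack=354
After event 2: A_seq=479 A_ack=2000 B_seq=2000 B_ack=354

479 2000 2000 354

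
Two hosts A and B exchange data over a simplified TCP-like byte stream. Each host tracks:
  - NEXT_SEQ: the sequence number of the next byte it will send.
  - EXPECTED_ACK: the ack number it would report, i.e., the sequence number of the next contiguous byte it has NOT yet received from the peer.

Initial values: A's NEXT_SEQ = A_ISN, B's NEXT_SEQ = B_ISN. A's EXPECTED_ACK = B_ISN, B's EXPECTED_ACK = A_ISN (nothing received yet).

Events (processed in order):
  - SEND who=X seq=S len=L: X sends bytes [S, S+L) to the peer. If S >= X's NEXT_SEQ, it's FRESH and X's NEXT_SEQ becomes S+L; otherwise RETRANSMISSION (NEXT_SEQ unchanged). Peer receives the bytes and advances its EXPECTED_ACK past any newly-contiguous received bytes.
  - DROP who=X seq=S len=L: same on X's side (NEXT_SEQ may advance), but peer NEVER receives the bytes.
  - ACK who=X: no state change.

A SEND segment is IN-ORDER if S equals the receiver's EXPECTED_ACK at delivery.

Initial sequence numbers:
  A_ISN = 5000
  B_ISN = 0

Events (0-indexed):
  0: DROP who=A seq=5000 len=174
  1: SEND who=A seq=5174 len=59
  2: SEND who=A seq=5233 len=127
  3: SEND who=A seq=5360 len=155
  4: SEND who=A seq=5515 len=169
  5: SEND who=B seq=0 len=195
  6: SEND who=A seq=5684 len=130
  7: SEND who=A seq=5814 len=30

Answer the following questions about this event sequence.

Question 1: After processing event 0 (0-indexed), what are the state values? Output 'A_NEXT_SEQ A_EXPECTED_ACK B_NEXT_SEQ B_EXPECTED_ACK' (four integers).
After event 0: A_seq=5174 A_ack=0 B_seq=0 B_ack=5000

5174 0 0 5000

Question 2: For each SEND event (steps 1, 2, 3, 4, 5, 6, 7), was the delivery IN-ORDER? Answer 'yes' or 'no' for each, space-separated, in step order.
Answer: no no no no yes no no

Derivation:
Step 1: SEND seq=5174 -> out-of-order
Step 2: SEND seq=5233 -> out-of-order
Step 3: SEND seq=5360 -> out-of-order
Step 4: SEND seq=5515 -> out-of-order
Step 5: SEND seq=0 -> in-order
Step 6: SEND seq=5684 -> out-of-order
Step 7: SEND seq=5814 -> out-of-order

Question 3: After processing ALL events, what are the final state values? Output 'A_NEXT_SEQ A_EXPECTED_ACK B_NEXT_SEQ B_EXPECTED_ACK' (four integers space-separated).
After event 0: A_seq=5174 A_ack=0 B_seq=0 B_ack=5000
After event 1: A_seq=5233 A_ack=0 B_seq=0 B_ack=5000
After event 2: A_seq=5360 A_ack=0 B_seq=0 B_ack=5000
After event 3: A_seq=5515 A_ack=0 B_seq=0 B_ack=5000
After event 4: A_seq=5684 A_ack=0 B_seq=0 B_ack=5000
After event 5: A_seq=5684 A_ack=195 B_seq=195 B_ack=5000
After event 6: A_seq=5814 A_ack=195 B_seq=195 B_ack=5000
After event 7: A_seq=5844 A_ack=195 B_seq=195 B_ack=5000

Answer: 5844 195 195 5000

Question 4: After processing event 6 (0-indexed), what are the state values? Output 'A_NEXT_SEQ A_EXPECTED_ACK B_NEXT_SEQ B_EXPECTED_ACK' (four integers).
After event 0: A_seq=5174 A_ack=0 B_seq=0 B_ack=5000
After event 1: A_seq=5233 A_ack=0 B_seq=0 B_ack=5000
After event 2: A_seq=5360 A_ack=0 B_seq=0 B_ack=5000
After event 3: A_seq=5515 A_ack=0 B_seq=0 B_ack=5000
After event 4: A_seq=5684 A_ack=0 B_seq=0 B_ack=5000
After event 5: A_seq=5684 A_ack=195 B_seq=195 B_ack=5000
After event 6: A_seq=5814 A_ack=195 B_seq=195 B_ack=5000

5814 195 195 5000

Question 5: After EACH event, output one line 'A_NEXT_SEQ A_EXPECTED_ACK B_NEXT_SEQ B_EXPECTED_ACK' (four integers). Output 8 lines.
5174 0 0 5000
5233 0 0 5000
5360 0 0 5000
5515 0 0 5000
5684 0 0 5000
5684 195 195 5000
5814 195 195 5000
5844 195 195 5000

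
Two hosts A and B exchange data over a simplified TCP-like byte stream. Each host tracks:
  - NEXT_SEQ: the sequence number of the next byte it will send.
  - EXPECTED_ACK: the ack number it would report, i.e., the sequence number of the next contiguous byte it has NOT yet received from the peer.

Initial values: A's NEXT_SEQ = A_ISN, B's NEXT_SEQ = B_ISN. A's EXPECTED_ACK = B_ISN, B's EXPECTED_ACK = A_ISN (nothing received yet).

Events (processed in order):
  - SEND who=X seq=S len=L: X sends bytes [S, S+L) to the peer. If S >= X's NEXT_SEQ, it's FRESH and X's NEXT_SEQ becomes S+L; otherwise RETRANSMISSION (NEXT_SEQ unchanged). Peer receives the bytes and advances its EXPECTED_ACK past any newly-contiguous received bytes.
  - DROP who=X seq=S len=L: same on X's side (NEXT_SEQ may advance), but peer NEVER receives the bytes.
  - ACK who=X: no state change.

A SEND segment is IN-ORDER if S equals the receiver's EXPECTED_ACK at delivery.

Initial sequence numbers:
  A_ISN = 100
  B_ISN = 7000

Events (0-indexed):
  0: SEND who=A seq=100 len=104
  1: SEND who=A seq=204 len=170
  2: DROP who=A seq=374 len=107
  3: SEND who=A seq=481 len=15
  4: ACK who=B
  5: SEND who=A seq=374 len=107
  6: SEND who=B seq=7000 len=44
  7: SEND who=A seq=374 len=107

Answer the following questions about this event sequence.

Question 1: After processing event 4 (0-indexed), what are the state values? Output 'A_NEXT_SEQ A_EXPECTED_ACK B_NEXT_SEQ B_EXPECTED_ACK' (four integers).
After event 0: A_seq=204 A_ack=7000 B_seq=7000 B_ack=204
After event 1: A_seq=374 A_ack=7000 B_seq=7000 B_ack=374
After event 2: A_seq=481 A_ack=7000 B_seq=7000 B_ack=374
After event 3: A_seq=496 A_ack=7000 B_seq=7000 B_ack=374
After event 4: A_seq=496 A_ack=7000 B_seq=7000 B_ack=374

496 7000 7000 374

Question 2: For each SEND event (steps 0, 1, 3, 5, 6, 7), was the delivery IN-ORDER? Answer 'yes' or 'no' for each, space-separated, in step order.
Answer: yes yes no yes yes no

Derivation:
Step 0: SEND seq=100 -> in-order
Step 1: SEND seq=204 -> in-order
Step 3: SEND seq=481 -> out-of-order
Step 5: SEND seq=374 -> in-order
Step 6: SEND seq=7000 -> in-order
Step 7: SEND seq=374 -> out-of-order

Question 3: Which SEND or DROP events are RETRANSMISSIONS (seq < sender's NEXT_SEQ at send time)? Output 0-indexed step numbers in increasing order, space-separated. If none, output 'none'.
Answer: 5 7

Derivation:
Step 0: SEND seq=100 -> fresh
Step 1: SEND seq=204 -> fresh
Step 2: DROP seq=374 -> fresh
Step 3: SEND seq=481 -> fresh
Step 5: SEND seq=374 -> retransmit
Step 6: SEND seq=7000 -> fresh
Step 7: SEND seq=374 -> retransmit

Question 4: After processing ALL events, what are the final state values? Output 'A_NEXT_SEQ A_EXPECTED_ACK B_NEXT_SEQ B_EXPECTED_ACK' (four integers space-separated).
After event 0: A_seq=204 A_ack=7000 B_seq=7000 B_ack=204
After event 1: A_seq=374 A_ack=7000 B_seq=7000 B_ack=374
After event 2: A_seq=481 A_ack=7000 B_seq=7000 B_ack=374
After event 3: A_seq=496 A_ack=7000 B_seq=7000 B_ack=374
After event 4: A_seq=496 A_ack=7000 B_seq=7000 B_ack=374
After event 5: A_seq=496 A_ack=7000 B_seq=7000 B_ack=496
After event 6: A_seq=496 A_ack=7044 B_seq=7044 B_ack=496
After event 7: A_seq=496 A_ack=7044 B_seq=7044 B_ack=496

Answer: 496 7044 7044 496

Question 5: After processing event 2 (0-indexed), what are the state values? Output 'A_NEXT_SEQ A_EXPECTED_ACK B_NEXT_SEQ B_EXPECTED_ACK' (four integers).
After event 0: A_seq=204 A_ack=7000 B_seq=7000 B_ack=204
After event 1: A_seq=374 A_ack=7000 B_seq=7000 B_ack=374
After event 2: A_seq=481 A_ack=7000 B_seq=7000 B_ack=374

481 7000 7000 374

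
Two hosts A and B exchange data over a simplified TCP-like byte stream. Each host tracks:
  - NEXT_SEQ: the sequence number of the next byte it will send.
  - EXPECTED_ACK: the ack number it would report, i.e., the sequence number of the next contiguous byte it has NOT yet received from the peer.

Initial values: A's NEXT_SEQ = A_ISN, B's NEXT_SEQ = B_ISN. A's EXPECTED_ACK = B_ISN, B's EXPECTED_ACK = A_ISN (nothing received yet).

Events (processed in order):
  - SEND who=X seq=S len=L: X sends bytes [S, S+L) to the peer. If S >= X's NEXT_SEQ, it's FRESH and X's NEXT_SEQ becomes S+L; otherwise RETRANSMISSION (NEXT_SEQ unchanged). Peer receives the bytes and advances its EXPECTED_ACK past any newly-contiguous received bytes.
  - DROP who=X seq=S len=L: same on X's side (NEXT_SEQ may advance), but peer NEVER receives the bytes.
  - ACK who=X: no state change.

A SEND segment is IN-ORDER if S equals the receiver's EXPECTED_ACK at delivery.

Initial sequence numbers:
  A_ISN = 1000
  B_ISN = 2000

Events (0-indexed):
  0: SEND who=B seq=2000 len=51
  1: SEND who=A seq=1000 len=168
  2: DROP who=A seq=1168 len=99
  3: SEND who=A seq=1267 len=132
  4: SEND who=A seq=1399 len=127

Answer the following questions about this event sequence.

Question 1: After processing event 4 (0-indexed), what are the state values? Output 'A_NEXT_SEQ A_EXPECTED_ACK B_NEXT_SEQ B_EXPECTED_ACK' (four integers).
After event 0: A_seq=1000 A_ack=2051 B_seq=2051 B_ack=1000
After event 1: A_seq=1168 A_ack=2051 B_seq=2051 B_ack=1168
After event 2: A_seq=1267 A_ack=2051 B_seq=2051 B_ack=1168
After event 3: A_seq=1399 A_ack=2051 B_seq=2051 B_ack=1168
After event 4: A_seq=1526 A_ack=2051 B_seq=2051 B_ack=1168

1526 2051 2051 1168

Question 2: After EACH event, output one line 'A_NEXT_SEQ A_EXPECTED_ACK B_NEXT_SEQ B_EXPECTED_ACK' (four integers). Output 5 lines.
1000 2051 2051 1000
1168 2051 2051 1168
1267 2051 2051 1168
1399 2051 2051 1168
1526 2051 2051 1168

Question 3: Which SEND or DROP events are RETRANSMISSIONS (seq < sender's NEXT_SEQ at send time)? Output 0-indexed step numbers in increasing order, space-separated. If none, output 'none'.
Step 0: SEND seq=2000 -> fresh
Step 1: SEND seq=1000 -> fresh
Step 2: DROP seq=1168 -> fresh
Step 3: SEND seq=1267 -> fresh
Step 4: SEND seq=1399 -> fresh

Answer: none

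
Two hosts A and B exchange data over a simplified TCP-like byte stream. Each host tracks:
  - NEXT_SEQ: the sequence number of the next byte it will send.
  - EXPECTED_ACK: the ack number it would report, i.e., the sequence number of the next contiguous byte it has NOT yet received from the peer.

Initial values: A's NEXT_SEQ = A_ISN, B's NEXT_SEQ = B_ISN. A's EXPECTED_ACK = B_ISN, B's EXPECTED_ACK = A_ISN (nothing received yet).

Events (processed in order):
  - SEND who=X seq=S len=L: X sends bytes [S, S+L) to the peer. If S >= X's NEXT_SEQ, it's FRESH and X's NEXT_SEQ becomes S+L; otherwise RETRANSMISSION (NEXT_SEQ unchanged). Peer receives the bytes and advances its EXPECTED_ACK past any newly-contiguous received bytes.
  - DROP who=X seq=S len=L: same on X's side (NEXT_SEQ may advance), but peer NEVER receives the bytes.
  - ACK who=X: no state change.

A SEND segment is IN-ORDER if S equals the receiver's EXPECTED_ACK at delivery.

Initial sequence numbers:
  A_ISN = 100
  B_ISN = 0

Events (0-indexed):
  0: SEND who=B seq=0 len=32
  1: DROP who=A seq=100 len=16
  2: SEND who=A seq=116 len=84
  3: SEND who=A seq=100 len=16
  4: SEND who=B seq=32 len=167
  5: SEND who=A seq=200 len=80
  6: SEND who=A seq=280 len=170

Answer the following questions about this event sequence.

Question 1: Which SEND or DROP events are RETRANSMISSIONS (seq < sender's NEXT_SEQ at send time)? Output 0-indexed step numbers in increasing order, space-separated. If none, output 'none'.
Step 0: SEND seq=0 -> fresh
Step 1: DROP seq=100 -> fresh
Step 2: SEND seq=116 -> fresh
Step 3: SEND seq=100 -> retransmit
Step 4: SEND seq=32 -> fresh
Step 5: SEND seq=200 -> fresh
Step 6: SEND seq=280 -> fresh

Answer: 3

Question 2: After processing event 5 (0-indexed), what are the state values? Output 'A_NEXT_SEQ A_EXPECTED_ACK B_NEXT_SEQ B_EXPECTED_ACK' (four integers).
After event 0: A_seq=100 A_ack=32 B_seq=32 B_ack=100
After event 1: A_seq=116 A_ack=32 B_seq=32 B_ack=100
After event 2: A_seq=200 A_ack=32 B_seq=32 B_ack=100
After event 3: A_seq=200 A_ack=32 B_seq=32 B_ack=200
After event 4: A_seq=200 A_ack=199 B_seq=199 B_ack=200
After event 5: A_seq=280 A_ack=199 B_seq=199 B_ack=280

280 199 199 280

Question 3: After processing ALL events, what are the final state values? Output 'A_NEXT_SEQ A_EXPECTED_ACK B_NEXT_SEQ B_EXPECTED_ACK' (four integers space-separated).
After event 0: A_seq=100 A_ack=32 B_seq=32 B_ack=100
After event 1: A_seq=116 A_ack=32 B_seq=32 B_ack=100
After event 2: A_seq=200 A_ack=32 B_seq=32 B_ack=100
After event 3: A_seq=200 A_ack=32 B_seq=32 B_ack=200
After event 4: A_seq=200 A_ack=199 B_seq=199 B_ack=200
After event 5: A_seq=280 A_ack=199 B_seq=199 B_ack=280
After event 6: A_seq=450 A_ack=199 B_seq=199 B_ack=450

Answer: 450 199 199 450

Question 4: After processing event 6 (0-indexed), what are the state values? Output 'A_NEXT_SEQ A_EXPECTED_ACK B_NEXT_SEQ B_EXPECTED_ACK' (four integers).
After event 0: A_seq=100 A_ack=32 B_seq=32 B_ack=100
After event 1: A_seq=116 A_ack=32 B_seq=32 B_ack=100
After event 2: A_seq=200 A_ack=32 B_seq=32 B_ack=100
After event 3: A_seq=200 A_ack=32 B_seq=32 B_ack=200
After event 4: A_seq=200 A_ack=199 B_seq=199 B_ack=200
After event 5: A_seq=280 A_ack=199 B_seq=199 B_ack=280
After event 6: A_seq=450 A_ack=199 B_seq=199 B_ack=450

450 199 199 450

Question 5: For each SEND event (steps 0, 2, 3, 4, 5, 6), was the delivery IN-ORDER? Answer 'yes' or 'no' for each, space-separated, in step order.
Step 0: SEND seq=0 -> in-order
Step 2: SEND seq=116 -> out-of-order
Step 3: SEND seq=100 -> in-order
Step 4: SEND seq=32 -> in-order
Step 5: SEND seq=200 -> in-order
Step 6: SEND seq=280 -> in-order

Answer: yes no yes yes yes yes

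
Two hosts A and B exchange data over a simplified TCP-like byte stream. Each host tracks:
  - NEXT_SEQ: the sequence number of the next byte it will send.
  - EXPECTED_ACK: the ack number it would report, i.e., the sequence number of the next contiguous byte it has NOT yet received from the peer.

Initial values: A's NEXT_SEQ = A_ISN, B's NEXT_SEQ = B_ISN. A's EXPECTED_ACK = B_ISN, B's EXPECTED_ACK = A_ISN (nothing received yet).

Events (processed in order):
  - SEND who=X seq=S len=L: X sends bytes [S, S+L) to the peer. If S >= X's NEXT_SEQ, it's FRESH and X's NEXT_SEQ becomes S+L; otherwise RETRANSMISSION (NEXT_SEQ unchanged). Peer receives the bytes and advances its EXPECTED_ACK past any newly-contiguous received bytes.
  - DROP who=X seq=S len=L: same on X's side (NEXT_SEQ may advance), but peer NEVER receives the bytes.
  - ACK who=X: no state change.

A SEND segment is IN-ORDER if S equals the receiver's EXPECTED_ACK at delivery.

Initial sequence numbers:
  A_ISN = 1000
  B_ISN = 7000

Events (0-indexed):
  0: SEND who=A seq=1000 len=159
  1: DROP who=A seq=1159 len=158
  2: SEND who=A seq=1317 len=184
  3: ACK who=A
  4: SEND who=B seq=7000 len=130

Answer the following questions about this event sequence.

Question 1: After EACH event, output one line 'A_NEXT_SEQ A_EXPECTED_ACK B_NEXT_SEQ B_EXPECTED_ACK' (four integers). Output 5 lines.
1159 7000 7000 1159
1317 7000 7000 1159
1501 7000 7000 1159
1501 7000 7000 1159
1501 7130 7130 1159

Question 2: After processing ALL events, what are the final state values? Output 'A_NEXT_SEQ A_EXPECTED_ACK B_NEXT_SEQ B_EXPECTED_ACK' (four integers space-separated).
Answer: 1501 7130 7130 1159

Derivation:
After event 0: A_seq=1159 A_ack=7000 B_seq=7000 B_ack=1159
After event 1: A_seq=1317 A_ack=7000 B_seq=7000 B_ack=1159
After event 2: A_seq=1501 A_ack=7000 B_seq=7000 B_ack=1159
After event 3: A_seq=1501 A_ack=7000 B_seq=7000 B_ack=1159
After event 4: A_seq=1501 A_ack=7130 B_seq=7130 B_ack=1159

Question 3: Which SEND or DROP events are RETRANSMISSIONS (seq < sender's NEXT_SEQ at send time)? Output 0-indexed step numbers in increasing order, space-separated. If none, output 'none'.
Answer: none

Derivation:
Step 0: SEND seq=1000 -> fresh
Step 1: DROP seq=1159 -> fresh
Step 2: SEND seq=1317 -> fresh
Step 4: SEND seq=7000 -> fresh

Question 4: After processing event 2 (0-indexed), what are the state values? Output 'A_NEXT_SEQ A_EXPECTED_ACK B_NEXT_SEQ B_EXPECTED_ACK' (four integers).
After event 0: A_seq=1159 A_ack=7000 B_seq=7000 B_ack=1159
After event 1: A_seq=1317 A_ack=7000 B_seq=7000 B_ack=1159
After event 2: A_seq=1501 A_ack=7000 B_seq=7000 B_ack=1159

1501 7000 7000 1159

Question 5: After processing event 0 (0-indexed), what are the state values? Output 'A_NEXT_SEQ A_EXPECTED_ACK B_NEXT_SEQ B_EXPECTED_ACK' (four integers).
After event 0: A_seq=1159 A_ack=7000 B_seq=7000 B_ack=1159

1159 7000 7000 1159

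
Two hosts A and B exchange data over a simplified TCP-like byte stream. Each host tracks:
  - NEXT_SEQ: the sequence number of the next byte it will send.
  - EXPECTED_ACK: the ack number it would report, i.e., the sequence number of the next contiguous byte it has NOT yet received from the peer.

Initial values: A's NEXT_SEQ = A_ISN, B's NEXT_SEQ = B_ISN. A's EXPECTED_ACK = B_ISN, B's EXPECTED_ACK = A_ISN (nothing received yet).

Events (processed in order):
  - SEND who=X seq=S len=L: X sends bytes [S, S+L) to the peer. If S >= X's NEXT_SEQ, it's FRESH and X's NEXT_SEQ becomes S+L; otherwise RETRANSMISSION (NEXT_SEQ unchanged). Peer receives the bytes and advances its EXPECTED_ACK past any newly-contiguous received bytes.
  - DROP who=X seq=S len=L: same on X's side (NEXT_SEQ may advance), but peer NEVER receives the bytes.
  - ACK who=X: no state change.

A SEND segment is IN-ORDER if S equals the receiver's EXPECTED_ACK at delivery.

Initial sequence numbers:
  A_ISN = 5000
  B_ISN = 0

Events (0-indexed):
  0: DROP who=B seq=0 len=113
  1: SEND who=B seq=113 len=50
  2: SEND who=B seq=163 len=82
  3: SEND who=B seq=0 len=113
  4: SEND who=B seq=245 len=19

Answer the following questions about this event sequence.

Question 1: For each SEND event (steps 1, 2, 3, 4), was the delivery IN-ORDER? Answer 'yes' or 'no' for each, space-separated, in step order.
Step 1: SEND seq=113 -> out-of-order
Step 2: SEND seq=163 -> out-of-order
Step 3: SEND seq=0 -> in-order
Step 4: SEND seq=245 -> in-order

Answer: no no yes yes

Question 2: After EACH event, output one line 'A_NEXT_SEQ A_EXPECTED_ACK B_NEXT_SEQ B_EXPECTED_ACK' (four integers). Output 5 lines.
5000 0 113 5000
5000 0 163 5000
5000 0 245 5000
5000 245 245 5000
5000 264 264 5000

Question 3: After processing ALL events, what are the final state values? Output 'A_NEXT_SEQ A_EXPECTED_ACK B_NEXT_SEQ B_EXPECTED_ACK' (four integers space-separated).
After event 0: A_seq=5000 A_ack=0 B_seq=113 B_ack=5000
After event 1: A_seq=5000 A_ack=0 B_seq=163 B_ack=5000
After event 2: A_seq=5000 A_ack=0 B_seq=245 B_ack=5000
After event 3: A_seq=5000 A_ack=245 B_seq=245 B_ack=5000
After event 4: A_seq=5000 A_ack=264 B_seq=264 B_ack=5000

Answer: 5000 264 264 5000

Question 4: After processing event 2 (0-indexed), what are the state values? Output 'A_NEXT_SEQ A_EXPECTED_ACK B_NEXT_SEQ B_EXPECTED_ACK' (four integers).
After event 0: A_seq=5000 A_ack=0 B_seq=113 B_ack=5000
After event 1: A_seq=5000 A_ack=0 B_seq=163 B_ack=5000
After event 2: A_seq=5000 A_ack=0 B_seq=245 B_ack=5000

5000 0 245 5000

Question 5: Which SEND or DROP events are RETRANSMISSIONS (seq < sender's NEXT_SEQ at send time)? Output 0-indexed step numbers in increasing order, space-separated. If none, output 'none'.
Step 0: DROP seq=0 -> fresh
Step 1: SEND seq=113 -> fresh
Step 2: SEND seq=163 -> fresh
Step 3: SEND seq=0 -> retransmit
Step 4: SEND seq=245 -> fresh

Answer: 3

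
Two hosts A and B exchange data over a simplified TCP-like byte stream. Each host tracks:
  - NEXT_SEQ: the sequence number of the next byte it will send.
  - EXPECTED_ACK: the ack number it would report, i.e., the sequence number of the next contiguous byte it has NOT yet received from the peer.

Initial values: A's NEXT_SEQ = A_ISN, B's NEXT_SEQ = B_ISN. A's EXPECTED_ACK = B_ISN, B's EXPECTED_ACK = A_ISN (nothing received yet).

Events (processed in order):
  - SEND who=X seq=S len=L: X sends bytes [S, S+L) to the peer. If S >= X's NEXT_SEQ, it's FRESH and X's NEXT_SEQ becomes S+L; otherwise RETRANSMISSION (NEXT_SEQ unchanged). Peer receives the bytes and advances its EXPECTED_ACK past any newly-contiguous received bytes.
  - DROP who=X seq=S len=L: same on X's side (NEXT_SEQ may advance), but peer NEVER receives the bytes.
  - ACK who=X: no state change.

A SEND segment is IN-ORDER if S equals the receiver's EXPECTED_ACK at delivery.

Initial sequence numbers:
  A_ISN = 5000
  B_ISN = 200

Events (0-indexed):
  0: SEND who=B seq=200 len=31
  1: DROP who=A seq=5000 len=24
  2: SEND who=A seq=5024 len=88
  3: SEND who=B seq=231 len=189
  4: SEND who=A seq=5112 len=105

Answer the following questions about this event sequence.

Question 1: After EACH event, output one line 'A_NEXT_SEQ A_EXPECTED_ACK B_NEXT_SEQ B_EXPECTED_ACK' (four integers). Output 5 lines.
5000 231 231 5000
5024 231 231 5000
5112 231 231 5000
5112 420 420 5000
5217 420 420 5000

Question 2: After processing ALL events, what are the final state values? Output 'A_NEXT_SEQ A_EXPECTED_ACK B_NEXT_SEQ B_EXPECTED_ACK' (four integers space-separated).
Answer: 5217 420 420 5000

Derivation:
After event 0: A_seq=5000 A_ack=231 B_seq=231 B_ack=5000
After event 1: A_seq=5024 A_ack=231 B_seq=231 B_ack=5000
After event 2: A_seq=5112 A_ack=231 B_seq=231 B_ack=5000
After event 3: A_seq=5112 A_ack=420 B_seq=420 B_ack=5000
After event 4: A_seq=5217 A_ack=420 B_seq=420 B_ack=5000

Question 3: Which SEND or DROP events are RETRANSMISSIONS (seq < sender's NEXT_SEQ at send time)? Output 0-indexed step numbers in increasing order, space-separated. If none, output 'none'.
Step 0: SEND seq=200 -> fresh
Step 1: DROP seq=5000 -> fresh
Step 2: SEND seq=5024 -> fresh
Step 3: SEND seq=231 -> fresh
Step 4: SEND seq=5112 -> fresh

Answer: none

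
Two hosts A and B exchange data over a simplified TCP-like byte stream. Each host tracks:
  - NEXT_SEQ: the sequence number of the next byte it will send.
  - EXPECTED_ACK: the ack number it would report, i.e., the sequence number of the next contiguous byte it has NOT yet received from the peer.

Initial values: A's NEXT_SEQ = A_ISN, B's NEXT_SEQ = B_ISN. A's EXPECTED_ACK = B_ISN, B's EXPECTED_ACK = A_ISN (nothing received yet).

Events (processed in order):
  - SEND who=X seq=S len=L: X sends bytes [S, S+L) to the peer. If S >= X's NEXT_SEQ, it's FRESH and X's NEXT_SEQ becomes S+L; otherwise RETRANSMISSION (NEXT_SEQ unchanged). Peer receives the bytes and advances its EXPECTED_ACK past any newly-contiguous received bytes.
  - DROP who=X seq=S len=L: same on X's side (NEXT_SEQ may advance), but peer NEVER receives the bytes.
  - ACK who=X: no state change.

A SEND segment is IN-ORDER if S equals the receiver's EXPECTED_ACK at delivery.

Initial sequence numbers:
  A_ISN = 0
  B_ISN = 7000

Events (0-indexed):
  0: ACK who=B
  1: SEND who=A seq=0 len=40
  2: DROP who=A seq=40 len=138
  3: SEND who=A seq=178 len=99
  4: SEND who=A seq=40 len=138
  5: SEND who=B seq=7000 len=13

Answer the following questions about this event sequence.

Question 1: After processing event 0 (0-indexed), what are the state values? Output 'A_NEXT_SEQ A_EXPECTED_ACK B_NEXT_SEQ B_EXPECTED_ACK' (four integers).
After event 0: A_seq=0 A_ack=7000 B_seq=7000 B_ack=0

0 7000 7000 0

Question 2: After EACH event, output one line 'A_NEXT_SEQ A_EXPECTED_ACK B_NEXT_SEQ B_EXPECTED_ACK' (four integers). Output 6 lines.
0 7000 7000 0
40 7000 7000 40
178 7000 7000 40
277 7000 7000 40
277 7000 7000 277
277 7013 7013 277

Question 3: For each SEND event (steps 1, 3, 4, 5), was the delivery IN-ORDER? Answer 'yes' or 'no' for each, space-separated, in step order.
Step 1: SEND seq=0 -> in-order
Step 3: SEND seq=178 -> out-of-order
Step 4: SEND seq=40 -> in-order
Step 5: SEND seq=7000 -> in-order

Answer: yes no yes yes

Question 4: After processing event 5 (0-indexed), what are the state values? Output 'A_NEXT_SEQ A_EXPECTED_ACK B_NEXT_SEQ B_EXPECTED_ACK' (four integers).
After event 0: A_seq=0 A_ack=7000 B_seq=7000 B_ack=0
After event 1: A_seq=40 A_ack=7000 B_seq=7000 B_ack=40
After event 2: A_seq=178 A_ack=7000 B_seq=7000 B_ack=40
After event 3: A_seq=277 A_ack=7000 B_seq=7000 B_ack=40
After event 4: A_seq=277 A_ack=7000 B_seq=7000 B_ack=277
After event 5: A_seq=277 A_ack=7013 B_seq=7013 B_ack=277

277 7013 7013 277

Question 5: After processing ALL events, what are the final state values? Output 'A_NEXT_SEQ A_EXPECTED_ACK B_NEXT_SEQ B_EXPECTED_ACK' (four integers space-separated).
After event 0: A_seq=0 A_ack=7000 B_seq=7000 B_ack=0
After event 1: A_seq=40 A_ack=7000 B_seq=7000 B_ack=40
After event 2: A_seq=178 A_ack=7000 B_seq=7000 B_ack=40
After event 3: A_seq=277 A_ack=7000 B_seq=7000 B_ack=40
After event 4: A_seq=277 A_ack=7000 B_seq=7000 B_ack=277
After event 5: A_seq=277 A_ack=7013 B_seq=7013 B_ack=277

Answer: 277 7013 7013 277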